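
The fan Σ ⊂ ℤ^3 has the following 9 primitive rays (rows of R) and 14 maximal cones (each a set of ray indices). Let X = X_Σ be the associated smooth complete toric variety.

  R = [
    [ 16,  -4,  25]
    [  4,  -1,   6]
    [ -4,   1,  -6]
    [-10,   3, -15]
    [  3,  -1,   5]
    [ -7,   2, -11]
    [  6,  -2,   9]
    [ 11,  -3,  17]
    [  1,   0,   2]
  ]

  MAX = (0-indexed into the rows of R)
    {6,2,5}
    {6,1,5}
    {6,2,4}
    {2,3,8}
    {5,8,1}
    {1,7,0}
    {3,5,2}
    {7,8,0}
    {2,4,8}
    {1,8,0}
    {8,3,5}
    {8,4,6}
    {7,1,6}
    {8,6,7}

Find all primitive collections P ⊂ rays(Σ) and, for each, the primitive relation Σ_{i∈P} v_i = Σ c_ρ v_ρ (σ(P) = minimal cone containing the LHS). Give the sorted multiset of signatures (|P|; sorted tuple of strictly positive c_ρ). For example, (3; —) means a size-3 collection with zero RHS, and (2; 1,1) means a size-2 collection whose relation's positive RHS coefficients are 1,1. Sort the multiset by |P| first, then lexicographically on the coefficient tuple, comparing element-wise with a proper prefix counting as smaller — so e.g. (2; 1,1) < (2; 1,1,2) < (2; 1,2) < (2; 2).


Minimal non-faces — 20 found among 9 rays, 14 max cones:

  {1,2}:  v_{1} + v_{2} = 0  ⇒ sig = (2; —)
  {3,6}:  v_{3} + v_{6} = v_{2}  ⇒ sig = (2; 1)
  {3,7}:  v_{3} + v_{7} = v_{8}  ⇒ sig = (2; 1)
  {4,5}:  v_{4} + v_{5} = v_{2}  ⇒ sig = (2; 1)
  {5,7}:  v_{5} + v_{7} = v_{1}  ⇒ sig = (2; 1)
  {0,2}:  v_{0} + v_{2} = v_{7} + v_{8}  ⇒ sig = (2; 1,1)
  {1,3}:  v_{1} + v_{3} = v_{5} + v_{8}  ⇒ sig = (2; 1,1)
  {1,4}:  v_{1} + v_{4} = v_{6} + v_{8}  ⇒ sig = (2; 1,1)
  {2,7}:  v_{2} + v_{7} = v_{6} + v_{8}  ⇒ sig = (2; 1,1)
  {0,4}:  v_{0} + v_{4} = v_{6} + v_{7} + 2·v_{8}  ⇒ sig = (2; 1,1,2)
  {0,3}:  v_{0} + v_{3} = v_{1} + 2·v_{8}  ⇒ sig = (2; 1,2)
  {0,5}:  v_{0} + v_{5} = 2·v_{1} + v_{8}  ⇒ sig = (2; 1,2)
  {3,4}:  v_{3} + v_{4} = 2·v_{2} + v_{8}  ⇒ sig = (2; 1,2)
  {0,6}:  v_{0} + v_{6} = 2·v_{7}  ⇒ sig = (2; 2)
  {4,7}:  v_{4} + v_{7} = 2·v_{6} + 2·v_{8}  ⇒ sig = (2; 2,2)
  {5,6,8}:  v_{5} + v_{6} + v_{8} = 0  ⇒ sig = (3; —)
  {1,6,8}:  v_{1} + v_{6} + v_{8} = v_{7}  ⇒ sig = (3; 1)
  {1,7,8}:  v_{1} + v_{7} + v_{8} = v_{0}  ⇒ sig = (3; 1)
  {2,5,8}:  v_{2} + v_{5} + v_{8} = v_{3}  ⇒ sig = (3; 1)
  {2,6,8}:  v_{2} + v_{6} + v_{8} = v_{4}  ⇒ sig = (3; 1)

Hence PRS(X_Σ) =
    |P|=2: 15 collections, coeffs (), (1), (1), (1), (1), (1,1), (1,1), (1,1), (1,1), (1,1,2), (1,2), (1,2), (1,2), (2), (2,2)
    |P|=3: 5 collections, coeffs (), (1), (1), (1), (1)


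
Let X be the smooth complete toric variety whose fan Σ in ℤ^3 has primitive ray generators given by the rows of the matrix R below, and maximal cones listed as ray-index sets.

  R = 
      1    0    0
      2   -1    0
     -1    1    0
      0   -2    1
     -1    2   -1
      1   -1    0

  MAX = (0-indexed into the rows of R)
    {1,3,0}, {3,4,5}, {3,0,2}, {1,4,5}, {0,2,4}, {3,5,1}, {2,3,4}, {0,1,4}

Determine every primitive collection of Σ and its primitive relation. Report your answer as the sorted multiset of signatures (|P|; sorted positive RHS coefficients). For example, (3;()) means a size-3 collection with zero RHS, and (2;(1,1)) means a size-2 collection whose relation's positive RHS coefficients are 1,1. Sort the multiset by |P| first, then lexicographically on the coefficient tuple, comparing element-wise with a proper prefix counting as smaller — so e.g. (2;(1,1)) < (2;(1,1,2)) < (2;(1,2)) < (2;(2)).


The 5 primitive collections of Σ (r=6, n=3):

  P={2,5}:  v_{2} + v_{5} = 0 — sig = (2;())
  P={0,5}:  v_{0} + v_{5} = v_{1} — sig = (2;(1))
  P={1,2}:  v_{1} + v_{2} = v_{0} — sig = (2;(1))
  P={0,3,4}:  v_{0} + v_{3} + v_{4} = 0 — sig = (3;())
  P={1,3,4}:  v_{1} + v_{3} + v_{4} = v_{5} — sig = (3;(1))

so the primitive-relation signature multiset is
    |P|=2: 3 collections, coeffs (), (1), (1)
    |P|=3: 2 collections, coeffs (), (1)


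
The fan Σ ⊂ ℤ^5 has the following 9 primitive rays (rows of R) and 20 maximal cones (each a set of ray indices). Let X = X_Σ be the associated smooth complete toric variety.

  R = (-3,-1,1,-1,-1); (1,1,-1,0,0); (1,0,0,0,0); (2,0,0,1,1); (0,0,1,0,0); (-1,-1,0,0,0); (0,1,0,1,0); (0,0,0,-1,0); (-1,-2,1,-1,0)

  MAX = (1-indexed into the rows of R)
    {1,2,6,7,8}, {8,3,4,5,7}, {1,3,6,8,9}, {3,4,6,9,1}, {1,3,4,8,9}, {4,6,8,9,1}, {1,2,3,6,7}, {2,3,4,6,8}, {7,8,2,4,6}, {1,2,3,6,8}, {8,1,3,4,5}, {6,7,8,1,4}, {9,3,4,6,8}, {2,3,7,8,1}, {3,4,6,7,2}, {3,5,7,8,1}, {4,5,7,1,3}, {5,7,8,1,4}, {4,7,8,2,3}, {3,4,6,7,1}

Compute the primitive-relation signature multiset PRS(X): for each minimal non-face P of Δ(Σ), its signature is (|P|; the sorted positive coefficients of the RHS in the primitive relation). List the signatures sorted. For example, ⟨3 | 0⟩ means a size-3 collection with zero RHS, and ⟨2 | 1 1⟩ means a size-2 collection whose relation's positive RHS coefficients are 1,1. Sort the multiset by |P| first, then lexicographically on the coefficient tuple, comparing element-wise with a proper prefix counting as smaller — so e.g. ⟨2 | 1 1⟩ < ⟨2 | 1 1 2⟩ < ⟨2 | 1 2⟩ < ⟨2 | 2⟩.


Δ(Σ) — 9 vertices, 9 min non-faces:

  • {5,6}:  v_{5} + v_{6} = v_{1} + v_{4}  ⟹  sig = ⟨2 | 1 1⟩
  • {7,9}:  v_{7} + v_{9} = v_{1} + v_{4}  ⟹  sig = ⟨2 | 1 1⟩
  • {2,5}:  v_{2} + v_{5} = v_{3} + v_{7} + v_{8}  ⟹  sig = ⟨2 | 1 1 1⟩
  • {2,9}:  v_{2} + v_{9} = v_{3} + v_{6} + v_{8}  ⟹  sig = ⟨2 | 1 1 1⟩
  • {5,9}:  v_{5} + v_{9} = 2·v_{1} + v_{3} + 2·v_{4} + v_{8}  ⟹  sig = ⟨2 | 1 1 2 2⟩
  • {1,2,4}:  v_{1} + v_{2} + v_{4} = 0  ⟹  sig = ⟨3 | 0⟩
  • {3,6,7,8}:  v_{3} + v_{6} + v_{7} + v_{8} = 0  ⟹  sig = ⟨4 | 0⟩
  • {1,3,4,6,8}:  v_{1} + v_{3} + v_{4} + v_{6} + v_{8} = v_{9}  ⟹  sig = ⟨5 | 1⟩
  • {1,3,4,7,8}:  v_{1} + v_{3} + v_{4} + v_{7} + v_{8} = v_{5}  ⟹  sig = ⟨5 | 1⟩

Sorted signature multiset PRS(X):
{ ⟨2 | 1 1⟩ ×2,  ⟨2 | 1 1 1⟩ ×2,  ⟨2 | 1 1 2 2⟩,  ⟨3 | 0⟩,  ⟨4 | 0⟩,  ⟨5 | 1⟩ ×2 }


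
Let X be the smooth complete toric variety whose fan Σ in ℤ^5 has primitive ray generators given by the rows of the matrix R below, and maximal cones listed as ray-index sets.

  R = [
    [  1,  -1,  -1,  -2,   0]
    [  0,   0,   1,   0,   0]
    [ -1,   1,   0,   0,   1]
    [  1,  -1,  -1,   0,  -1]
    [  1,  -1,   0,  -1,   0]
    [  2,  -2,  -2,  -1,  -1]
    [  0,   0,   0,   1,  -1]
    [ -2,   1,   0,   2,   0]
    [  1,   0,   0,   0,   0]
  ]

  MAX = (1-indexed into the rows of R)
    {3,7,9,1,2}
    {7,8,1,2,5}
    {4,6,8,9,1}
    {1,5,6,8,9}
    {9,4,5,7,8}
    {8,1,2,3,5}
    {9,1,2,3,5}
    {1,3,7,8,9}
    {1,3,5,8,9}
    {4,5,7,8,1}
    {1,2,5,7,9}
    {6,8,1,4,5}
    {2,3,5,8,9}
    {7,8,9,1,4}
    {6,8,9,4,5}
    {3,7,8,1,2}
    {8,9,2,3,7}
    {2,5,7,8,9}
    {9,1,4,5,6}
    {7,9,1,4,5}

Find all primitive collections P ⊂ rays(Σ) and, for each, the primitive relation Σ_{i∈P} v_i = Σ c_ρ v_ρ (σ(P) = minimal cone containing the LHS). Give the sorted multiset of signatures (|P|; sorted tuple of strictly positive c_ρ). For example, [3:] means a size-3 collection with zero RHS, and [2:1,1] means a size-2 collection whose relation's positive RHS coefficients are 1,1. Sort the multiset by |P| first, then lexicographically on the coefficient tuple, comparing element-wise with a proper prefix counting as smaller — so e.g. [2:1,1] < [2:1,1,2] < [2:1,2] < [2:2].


9 collections generate NE(X_Σ); each relation:

  P = {2,4}:  v_{2} + v_{4} = v_{5} + v_{7}  ⇒ sig = [2:1,1]
  P = {2,6}:  v_{2} + v_{6} = v_{4} + v_{5}  ⇒ sig = [2:1,1]
  P = {3,4}:  v_{3} + v_{4} = v_{1} + v_{8} + v_{9}  ⇒ sig = [2:1,1,1]
  P = {3,6}:  v_{3} + v_{6} = 2·v_{1} + v_{5} + 2·v_{8} + 2·v_{9}  ⇒ sig = [2:1,2,2,2]
  P = {6,7}:  v_{6} + v_{7} = 2·v_{4}  ⇒ sig = [2:2]
  P = {3,5,7}:  v_{3} + v_{5} + v_{7} = 0  ⇒ sig = [3:]
  P = {1,2,8,9}:  v_{1} + v_{2} + v_{8} + v_{9} = 0  ⇒ sig = [4:]
  P = {1,4,5,8,9}:  v_{1} + v_{4} + v_{5} + v_{8} + v_{9} = v_{6}  ⇒ sig = [5:1]
  P = {1,5,7,8,9}:  v_{1} + v_{5} + v_{7} + v_{8} + v_{9} = v_{4}  ⇒ sig = [5:1]

Signatures (|P|; sorted positive RHS coefficients), sorted:
    [2:1,1]
    [2:1,1]
    [2:1,1,1]
    [2:1,2,2,2]
    [2:2]
    [3:]
    [4:]
    [5:1]
    [5:1]


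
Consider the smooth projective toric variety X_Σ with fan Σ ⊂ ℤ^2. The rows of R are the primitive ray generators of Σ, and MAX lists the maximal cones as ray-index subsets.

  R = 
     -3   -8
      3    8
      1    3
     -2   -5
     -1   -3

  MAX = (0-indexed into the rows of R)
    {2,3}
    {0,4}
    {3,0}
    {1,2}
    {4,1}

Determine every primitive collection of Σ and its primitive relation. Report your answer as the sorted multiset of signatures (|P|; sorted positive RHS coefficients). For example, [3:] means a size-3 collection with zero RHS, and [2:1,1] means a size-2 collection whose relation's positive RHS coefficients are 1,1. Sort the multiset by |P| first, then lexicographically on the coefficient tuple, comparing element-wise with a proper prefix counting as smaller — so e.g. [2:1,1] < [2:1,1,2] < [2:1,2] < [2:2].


Δ(Σ) — 5 vertices, 5 min non-faces:

  P={0,1}:  v_{0} + v_{1} = 0  ⇒ sig = [2:]
  P={2,4}:  v_{2} + v_{4} = 0  ⇒ sig = [2:]
  P={0,2}:  v_{0} + v_{2} = v_{3}  ⇒ sig = [2:1]
  P={1,3}:  v_{1} + v_{3} = v_{2}  ⇒ sig = [2:1]
  P={3,4}:  v_{3} + v_{4} = v_{0}  ⇒ sig = [2:1]

so the primitive-relation signature multiset is
{ [2:] ×2,  [2:1] ×3 }


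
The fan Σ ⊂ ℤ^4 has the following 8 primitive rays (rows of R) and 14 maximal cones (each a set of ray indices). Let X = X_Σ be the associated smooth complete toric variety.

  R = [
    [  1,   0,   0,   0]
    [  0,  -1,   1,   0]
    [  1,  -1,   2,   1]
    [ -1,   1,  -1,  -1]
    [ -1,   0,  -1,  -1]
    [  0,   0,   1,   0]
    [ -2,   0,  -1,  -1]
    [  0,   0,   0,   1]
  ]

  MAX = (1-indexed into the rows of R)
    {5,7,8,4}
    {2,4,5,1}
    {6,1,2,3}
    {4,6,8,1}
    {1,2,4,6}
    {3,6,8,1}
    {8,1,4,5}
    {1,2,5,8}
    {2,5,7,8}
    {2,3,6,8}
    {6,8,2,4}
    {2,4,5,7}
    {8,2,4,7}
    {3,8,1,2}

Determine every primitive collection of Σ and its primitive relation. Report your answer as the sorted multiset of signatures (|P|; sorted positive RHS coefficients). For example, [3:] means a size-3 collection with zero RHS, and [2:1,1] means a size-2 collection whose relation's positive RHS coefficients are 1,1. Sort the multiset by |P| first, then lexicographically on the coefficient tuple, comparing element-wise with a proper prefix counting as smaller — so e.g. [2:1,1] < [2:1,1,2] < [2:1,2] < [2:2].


Primitive collections (9):

  • {1,7}:  v_{1} + v_{7} = v_{5}  ⇒ sig = [2:1]
  • {3,4}:  v_{3} + v_{4} = v_{6}  ⇒ sig = [2:1]
  • {3,5}:  v_{3} + v_{5} = v_{2}  ⇒ sig = [2:1]
  • {5,6}:  v_{5} + v_{6} = v_{2} + v_{4}  ⇒ sig = [2:1,1]
  • {3,7}:  v_{3} + v_{7} = 2·v_{2} + v_{4} + v_{8}  ⇒ sig = [2:1,1,2]
  • {6,7}:  v_{6} + v_{7} = 2·v_{2} + 2·v_{4} + v_{8}  ⇒ sig = [2:1,2,2]
  • {1,2,4,8}:  v_{1} + v_{2} + v_{4} + v_{8} = 0  ⇒ sig = [4:]
  • {1,2,6,8}:  v_{1} + v_{2} + v_{6} + v_{8} = v_{3}  ⇒ sig = [4:1]
  • {2,4,5,8}:  v_{2} + v_{4} + v_{5} + v_{8} = v_{7}  ⇒ sig = [4:1]

Sorted signature multiset PRS(X):
[[2:1], [2:1], [2:1], [2:1,1], [2:1,1,2], [2:1,2,2], [4:], [4:1], [4:1]]


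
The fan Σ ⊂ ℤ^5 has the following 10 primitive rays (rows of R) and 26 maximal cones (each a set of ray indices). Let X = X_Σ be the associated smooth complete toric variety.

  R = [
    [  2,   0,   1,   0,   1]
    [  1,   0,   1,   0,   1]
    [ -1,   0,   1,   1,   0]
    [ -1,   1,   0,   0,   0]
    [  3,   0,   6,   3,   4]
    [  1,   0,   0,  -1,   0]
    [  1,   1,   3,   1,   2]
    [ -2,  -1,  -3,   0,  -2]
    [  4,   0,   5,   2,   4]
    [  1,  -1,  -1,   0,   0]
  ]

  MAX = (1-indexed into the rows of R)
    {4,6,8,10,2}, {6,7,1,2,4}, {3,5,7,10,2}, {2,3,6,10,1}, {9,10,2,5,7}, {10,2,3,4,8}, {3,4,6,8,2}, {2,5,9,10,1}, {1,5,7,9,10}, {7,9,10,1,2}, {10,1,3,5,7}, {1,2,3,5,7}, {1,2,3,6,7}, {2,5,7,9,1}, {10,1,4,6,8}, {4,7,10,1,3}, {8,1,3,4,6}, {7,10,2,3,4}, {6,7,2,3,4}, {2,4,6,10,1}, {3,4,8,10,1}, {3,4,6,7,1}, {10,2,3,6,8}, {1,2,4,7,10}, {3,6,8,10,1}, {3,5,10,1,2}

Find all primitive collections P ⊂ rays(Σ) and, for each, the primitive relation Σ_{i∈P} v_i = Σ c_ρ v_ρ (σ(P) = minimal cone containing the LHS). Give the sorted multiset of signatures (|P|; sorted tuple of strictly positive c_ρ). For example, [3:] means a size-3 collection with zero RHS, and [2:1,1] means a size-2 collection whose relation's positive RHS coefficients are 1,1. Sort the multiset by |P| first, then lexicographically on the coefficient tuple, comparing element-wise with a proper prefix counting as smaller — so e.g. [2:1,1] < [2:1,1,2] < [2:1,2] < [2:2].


14 collections generate NE(X_Σ); each relation:

  P={3,9}:  v_{3} + v_{9} = v_{5} — sig = [2:1]
  P={7,8}:  v_{7} + v_{8} = v_{3} + v_{4} + v_{10} — sig = [2:1,1,1]
  P={4,5}:  v_{4} + v_{5} = v_{3} + 2·v_{7} + v_{10} — sig = [2:1,1,2]
  P={8,9}:  v_{8} + v_{9} = v_{3} + v_{7} + 2·v_{10} — sig = [2:1,1,2]
  P={4,9}:  v_{4} + v_{9} = 2·v_{7} + v_{10} — sig = [2:1,2]
  P={5,8}:  v_{5} + v_{8} = 2·v_{3} + v_{7} + 2·v_{10} — sig = [2:1,2,2]
  P={6,9}:  v_{6} + v_{9} = 2·v_{1} + 2·v_{2} + v_{3} — sig = [2:1,2,2]
  P={5,6}:  v_{5} + v_{6} = 2·v_{1} + 2·v_{2} + 2·v_{3} — sig = [2:2,2,2]
  P={1,2,8}:  v_{1} + v_{2} + v_{8} = v_{10} — sig = [3:1]
  P={6,7,10}:  v_{6} + v_{7} + v_{10} = v_{1} + v_{2} — sig = [3:1,1]
  P={3,4,6,10}:  v_{3} + v_{4} + v_{6} + v_{10} = 0 — sig = [4:]
  P={1,2,3,4}:  v_{1} + v_{2} + v_{3} + v_{4} = v_{7} — sig = [4:1]
  P={1,2,3,7,10}:  v_{1} + v_{2} + v_{3} + v_{7} + v_{10} = v_{9} — sig = [5:1]
  P={1,2,5,7,10}:  v_{1} + v_{2} + v_{5} + v_{7} + v_{10} = 2·v_{9} — sig = [5:2]

Hence PRS(X_Σ) =
[[2:1], [2:1,1,1], [2:1,1,2], [2:1,1,2], [2:1,2], [2:1,2,2], [2:1,2,2], [2:2,2,2], [3:1], [3:1,1], [4:], [4:1], [5:1], [5:2]]


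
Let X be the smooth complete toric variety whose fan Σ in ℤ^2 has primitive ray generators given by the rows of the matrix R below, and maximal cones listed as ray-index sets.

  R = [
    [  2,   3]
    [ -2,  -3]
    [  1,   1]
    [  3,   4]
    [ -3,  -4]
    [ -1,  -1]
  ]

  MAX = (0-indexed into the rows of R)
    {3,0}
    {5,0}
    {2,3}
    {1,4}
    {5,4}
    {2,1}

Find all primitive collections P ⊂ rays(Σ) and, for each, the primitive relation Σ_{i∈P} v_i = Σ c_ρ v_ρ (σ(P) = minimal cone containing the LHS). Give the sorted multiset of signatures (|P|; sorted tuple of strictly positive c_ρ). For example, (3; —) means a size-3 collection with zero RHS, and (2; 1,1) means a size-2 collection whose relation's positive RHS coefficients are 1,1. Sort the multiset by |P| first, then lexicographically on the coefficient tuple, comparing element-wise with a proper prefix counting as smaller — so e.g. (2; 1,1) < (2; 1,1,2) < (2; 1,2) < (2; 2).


Primitive collections (9):

  {0,1}:  v_{0} + v_{1} = 0  ⟹  sig = (2; —)
  {2,5}:  v_{2} + v_{5} = 0  ⟹  sig = (2; —)
  {3,4}:  v_{3} + v_{4} = 0  ⟹  sig = (2; —)
  {0,2}:  v_{0} + v_{2} = v_{3}  ⟹  sig = (2; 1)
  {0,4}:  v_{0} + v_{4} = v_{5}  ⟹  sig = (2; 1)
  {1,3}:  v_{1} + v_{3} = v_{2}  ⟹  sig = (2; 1)
  {1,5}:  v_{1} + v_{5} = v_{4}  ⟹  sig = (2; 1)
  {2,4}:  v_{2} + v_{4} = v_{1}  ⟹  sig = (2; 1)
  {3,5}:  v_{3} + v_{5} = v_{0}  ⟹  sig = (2; 1)

Signatures (|P|; sorted positive RHS coefficients), sorted:
[(2; —), (2; —), (2; —), (2; 1), (2; 1), (2; 1), (2; 1), (2; 1), (2; 1)]


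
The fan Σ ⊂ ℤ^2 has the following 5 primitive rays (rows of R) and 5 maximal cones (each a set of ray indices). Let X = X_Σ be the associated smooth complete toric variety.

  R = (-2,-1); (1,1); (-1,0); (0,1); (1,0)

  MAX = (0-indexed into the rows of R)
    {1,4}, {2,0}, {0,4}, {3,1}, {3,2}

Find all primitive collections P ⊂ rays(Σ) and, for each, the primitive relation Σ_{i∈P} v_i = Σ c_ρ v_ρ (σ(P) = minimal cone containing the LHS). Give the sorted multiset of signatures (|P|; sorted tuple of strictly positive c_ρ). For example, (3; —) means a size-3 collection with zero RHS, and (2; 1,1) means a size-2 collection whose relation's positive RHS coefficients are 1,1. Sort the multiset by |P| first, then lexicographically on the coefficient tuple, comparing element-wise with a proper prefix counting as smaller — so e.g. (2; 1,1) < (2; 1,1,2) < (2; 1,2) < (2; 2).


Σ has 5 primitive collections:

  {2,4}:  v_{2} + v_{4} = 0 — sig = (2; —)
  {0,1}:  v_{0} + v_{1} = v_{2} — sig = (2; 1)
  {1,2}:  v_{1} + v_{2} = v_{3} — sig = (2; 1)
  {3,4}:  v_{3} + v_{4} = v_{1} — sig = (2; 1)
  {0,3}:  v_{0} + v_{3} = 2·v_{2} — sig = (2; 2)

Hence PRS(X_Σ) =
    (2; —)
    (2; 1)
    (2; 1)
    (2; 1)
    (2; 2)


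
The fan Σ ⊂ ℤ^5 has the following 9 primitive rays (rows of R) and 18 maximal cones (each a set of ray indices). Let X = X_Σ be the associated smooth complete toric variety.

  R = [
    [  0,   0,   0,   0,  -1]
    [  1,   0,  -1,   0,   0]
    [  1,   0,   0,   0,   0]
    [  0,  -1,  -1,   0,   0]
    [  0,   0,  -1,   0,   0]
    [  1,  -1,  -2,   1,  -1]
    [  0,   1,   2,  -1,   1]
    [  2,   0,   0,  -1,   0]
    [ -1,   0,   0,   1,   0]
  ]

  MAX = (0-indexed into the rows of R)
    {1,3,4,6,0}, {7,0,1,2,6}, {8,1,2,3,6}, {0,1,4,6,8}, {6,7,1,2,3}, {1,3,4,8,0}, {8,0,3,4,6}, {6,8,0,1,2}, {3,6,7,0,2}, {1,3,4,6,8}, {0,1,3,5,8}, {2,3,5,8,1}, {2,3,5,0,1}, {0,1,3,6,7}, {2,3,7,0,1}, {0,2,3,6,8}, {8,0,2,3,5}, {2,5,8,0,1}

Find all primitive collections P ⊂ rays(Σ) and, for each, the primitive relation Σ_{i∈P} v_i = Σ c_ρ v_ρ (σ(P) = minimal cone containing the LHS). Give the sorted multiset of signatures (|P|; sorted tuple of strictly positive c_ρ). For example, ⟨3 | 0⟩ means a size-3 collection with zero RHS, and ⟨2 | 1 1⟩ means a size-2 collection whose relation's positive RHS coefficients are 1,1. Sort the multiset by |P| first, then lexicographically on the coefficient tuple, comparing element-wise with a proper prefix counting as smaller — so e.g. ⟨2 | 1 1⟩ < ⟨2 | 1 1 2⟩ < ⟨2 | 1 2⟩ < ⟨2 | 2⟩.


The 9 primitive collections of Σ (r=9, n=5):

  P={2,4}:  v_{2} + v_{4} = v_{1} ; sig = ⟨2 | 1⟩
  P={5,6}:  v_{5} + v_{6} = v_{2} ; sig = ⟨2 | 1⟩
  P={7,8}:  v_{7} + v_{8} = v_{2} ; sig = ⟨2 | 1⟩
  P={4,5}:  v_{4} + v_{5} = v_{0} + 2·v_{1} + v_{3} + v_{8} ; sig = ⟨2 | 1 1 1 2⟩
  P={4,7}:  v_{4} + v_{7} = v_{0} + 2·v_{1} + v_{3} + v_{6} ; sig = ⟨2 | 1 1 1 2⟩
  P={5,7}:  v_{5} + v_{7} = v_{0} + v_{1} + 2·v_{2} + v_{3} ; sig = ⟨2 | 1 1 1 2⟩
  P={0,1,3,6,8}:  v_{0} + v_{1} + v_{3} + v_{6} + v_{8} = 0 ; sig = ⟨5 | 0⟩
  P={0,1,2,3,6}:  v_{0} + v_{1} + v_{2} + v_{3} + v_{6} = v_{7} ; sig = ⟨5 | 1⟩
  P={0,1,2,3,8}:  v_{0} + v_{1} + v_{2} + v_{3} + v_{8} = v_{5} ; sig = ⟨5 | 1⟩

Hence PRS(X_Σ) =
    ⟨2 | 1⟩
    ⟨2 | 1⟩
    ⟨2 | 1⟩
    ⟨2 | 1 1 1 2⟩
    ⟨2 | 1 1 1 2⟩
    ⟨2 | 1 1 1 2⟩
    ⟨5 | 0⟩
    ⟨5 | 1⟩
    ⟨5 | 1⟩


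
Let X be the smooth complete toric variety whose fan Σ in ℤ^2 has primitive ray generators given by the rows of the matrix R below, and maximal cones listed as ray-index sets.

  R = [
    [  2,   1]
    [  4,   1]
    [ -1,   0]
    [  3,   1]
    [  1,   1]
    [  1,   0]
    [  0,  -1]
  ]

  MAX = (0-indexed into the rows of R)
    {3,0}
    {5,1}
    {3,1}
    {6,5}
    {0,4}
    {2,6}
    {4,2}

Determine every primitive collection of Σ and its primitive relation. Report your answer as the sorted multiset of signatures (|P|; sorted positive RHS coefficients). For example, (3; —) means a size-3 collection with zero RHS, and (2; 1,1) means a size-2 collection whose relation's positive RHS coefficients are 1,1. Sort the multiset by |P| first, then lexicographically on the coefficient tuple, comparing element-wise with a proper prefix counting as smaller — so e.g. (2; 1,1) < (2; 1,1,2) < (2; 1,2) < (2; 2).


|primitive collections| = 14. Relations:

  • {2,5}:  v_{2} + v_{5} = 0 — sig = (2; —)
  • {0,2}:  v_{0} + v_{2} = v_{4} — sig = (2; 1)
  • {0,5}:  v_{0} + v_{5} = v_{3} — sig = (2; 1)
  • {1,2}:  v_{1} + v_{2} = v_{3} — sig = (2; 1)
  • {2,3}:  v_{2} + v_{3} = v_{0} — sig = (2; 1)
  • {3,5}:  v_{3} + v_{5} = v_{1} — sig = (2; 1)
  • {4,5}:  v_{4} + v_{5} = v_{0} — sig = (2; 1)
  • {4,6}:  v_{4} + v_{6} = v_{5} — sig = (2; 1)
  • {1,4}:  v_{1} + v_{4} = v_{0} + v_{3} — sig = (2; 1,1)
  • {0,1}:  v_{0} + v_{1} = 2·v_{3} — sig = (2; 2)
  • {0,6}:  v_{0} + v_{6} = 2·v_{5} — sig = (2; 2)
  • {3,4}:  v_{3} + v_{4} = 2·v_{0} — sig = (2; 2)
  • {3,6}:  v_{3} + v_{6} = 3·v_{5} — sig = (2; 3)
  • {1,6}:  v_{1} + v_{6} = 4·v_{5} — sig = (2; 4)

so the primitive-relation signature multiset is
[(2; —), (2; 1), (2; 1), (2; 1), (2; 1), (2; 1), (2; 1), (2; 1), (2; 1,1), (2; 2), (2; 2), (2; 2), (2; 3), (2; 4)]


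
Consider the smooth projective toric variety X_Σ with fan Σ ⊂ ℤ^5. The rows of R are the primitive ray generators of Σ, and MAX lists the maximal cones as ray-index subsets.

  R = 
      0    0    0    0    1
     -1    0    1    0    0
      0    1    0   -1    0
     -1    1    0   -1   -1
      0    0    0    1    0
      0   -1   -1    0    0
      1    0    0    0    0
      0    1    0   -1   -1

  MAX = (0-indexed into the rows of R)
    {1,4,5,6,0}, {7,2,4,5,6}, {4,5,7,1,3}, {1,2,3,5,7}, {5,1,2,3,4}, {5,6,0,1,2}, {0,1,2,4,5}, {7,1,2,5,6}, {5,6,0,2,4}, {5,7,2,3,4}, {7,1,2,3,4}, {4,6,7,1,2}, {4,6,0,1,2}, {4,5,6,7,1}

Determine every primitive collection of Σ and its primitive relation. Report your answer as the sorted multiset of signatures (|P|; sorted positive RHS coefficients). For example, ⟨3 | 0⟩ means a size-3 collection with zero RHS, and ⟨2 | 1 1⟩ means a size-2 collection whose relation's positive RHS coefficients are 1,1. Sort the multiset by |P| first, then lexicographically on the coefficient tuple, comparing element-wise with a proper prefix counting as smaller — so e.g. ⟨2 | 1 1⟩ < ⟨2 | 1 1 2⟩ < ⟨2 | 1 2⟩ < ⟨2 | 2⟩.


Δ(Σ) — 8 vertices, 5 min non-faces:

  P = {0,7}:  v_{0} + v_{7} = v_{2}  ⟹  sig = ⟨2 | 1⟩
  P = {3,6}:  v_{3} + v_{6} = v_{7}  ⟹  sig = ⟨2 | 1⟩
  P = {0,3}:  v_{0} + v_{3} = v_{1} + 2·v_{2} + v_{4} + v_{5}  ⟹  sig = ⟨2 | 1 1 1 2⟩
  P = {1,2,4,5,6}:  v_{1} + v_{2} + v_{4} + v_{5} + v_{6} = 0  ⟹  sig = ⟨5 | 0⟩
  P = {1,2,4,5,7}:  v_{1} + v_{2} + v_{4} + v_{5} + v_{7} = v_{3}  ⟹  sig = ⟨5 | 1⟩

Sorted signature multiset PRS(X):
{ ⟨2 | 1⟩ ×2,  ⟨2 | 1 1 1 2⟩,  ⟨5 | 0⟩,  ⟨5 | 1⟩ }


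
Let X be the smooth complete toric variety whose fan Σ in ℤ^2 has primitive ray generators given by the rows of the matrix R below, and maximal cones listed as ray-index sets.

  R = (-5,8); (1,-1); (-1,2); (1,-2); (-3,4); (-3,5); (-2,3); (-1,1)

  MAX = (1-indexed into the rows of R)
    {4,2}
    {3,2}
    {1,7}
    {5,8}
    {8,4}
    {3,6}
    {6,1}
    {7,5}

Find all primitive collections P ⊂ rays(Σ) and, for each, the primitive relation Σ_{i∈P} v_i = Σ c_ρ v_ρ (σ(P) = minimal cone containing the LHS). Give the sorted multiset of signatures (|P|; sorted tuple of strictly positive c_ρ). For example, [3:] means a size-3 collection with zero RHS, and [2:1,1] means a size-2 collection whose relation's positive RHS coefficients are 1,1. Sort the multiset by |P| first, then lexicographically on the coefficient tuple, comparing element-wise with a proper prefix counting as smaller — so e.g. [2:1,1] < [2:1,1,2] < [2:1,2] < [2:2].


20 collections generate NE(X_Σ); each relation:

  P={2,8}:  v_{2} + v_{8} = 0  →  sig = [2:]
  P={3,4}:  v_{3} + v_{4} = 0  →  sig = [2:]
  P={2,5}:  v_{2} + v_{5} = v_{7}  →  sig = [2:1]
  P={2,7}:  v_{2} + v_{7} = v_{3}  →  sig = [2:1]
  P={3,7}:  v_{3} + v_{7} = v_{6}  →  sig = [2:1]
  P={3,8}:  v_{3} + v_{8} = v_{7}  →  sig = [2:1]
  P={4,6}:  v_{4} + v_{6} = v_{7}  →  sig = [2:1]
  P={4,7}:  v_{4} + v_{7} = v_{8}  →  sig = [2:1]
  P={6,7}:  v_{6} + v_{7} = v_{1}  →  sig = [2:1]
  P={7,8}:  v_{7} + v_{8} = v_{5}  →  sig = [2:1]
  P={1,2}:  v_{1} + v_{2} = v_{3} + v_{6}  →  sig = [2:1,1]
  P={1,3}:  v_{1} + v_{3} = 2·v_{6}  →  sig = [2:2]
  P={1,4}:  v_{1} + v_{4} = 2·v_{7}  →  sig = [2:2]
  P={2,6}:  v_{2} + v_{6} = 2·v_{3}  →  sig = [2:2]
  P={3,5}:  v_{3} + v_{5} = 2·v_{7}  →  sig = [2:2]
  P={4,5}:  v_{4} + v_{5} = 2·v_{8}  →  sig = [2:2]
  P={6,8}:  v_{6} + v_{8} = 2·v_{7}  →  sig = [2:2]
  P={1,8}:  v_{1} + v_{8} = 3·v_{7}  →  sig = [2:3]
  P={5,6}:  v_{5} + v_{6} = 3·v_{7}  →  sig = [2:3]
  P={1,5}:  v_{1} + v_{5} = 4·v_{7}  →  sig = [2:4]

Hence PRS(X_Σ) =
    |P|=2: 20 collections, coeffs (), (), (1), (1), (1), (1), (1), (1), (1), (1), (1,1), (2), (2), (2), (2), (2), (2), (3), (3), (4)


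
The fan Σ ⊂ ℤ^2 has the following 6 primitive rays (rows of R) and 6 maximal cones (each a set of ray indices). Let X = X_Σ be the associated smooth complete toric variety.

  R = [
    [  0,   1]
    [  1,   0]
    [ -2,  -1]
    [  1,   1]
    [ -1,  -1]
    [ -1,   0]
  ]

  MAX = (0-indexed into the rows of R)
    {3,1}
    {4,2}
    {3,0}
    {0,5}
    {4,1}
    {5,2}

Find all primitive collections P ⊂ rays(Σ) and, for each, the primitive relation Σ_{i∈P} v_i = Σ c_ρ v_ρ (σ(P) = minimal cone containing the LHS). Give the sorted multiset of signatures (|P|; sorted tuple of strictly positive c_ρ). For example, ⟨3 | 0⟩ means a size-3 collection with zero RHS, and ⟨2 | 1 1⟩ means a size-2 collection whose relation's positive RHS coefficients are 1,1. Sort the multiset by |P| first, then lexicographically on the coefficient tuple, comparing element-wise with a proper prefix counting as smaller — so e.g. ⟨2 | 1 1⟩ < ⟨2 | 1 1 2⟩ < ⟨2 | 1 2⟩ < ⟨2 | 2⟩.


9 collections generate NE(X_Σ); each relation:

  {1,5}:  v_{1} + v_{5} = 0 ; sig = ⟨2 | 0⟩
  {3,4}:  v_{3} + v_{4} = 0 ; sig = ⟨2 | 0⟩
  {0,1}:  v_{0} + v_{1} = v_{3} ; sig = ⟨2 | 1⟩
  {0,4}:  v_{0} + v_{4} = v_{5} ; sig = ⟨2 | 1⟩
  {1,2}:  v_{1} + v_{2} = v_{4} ; sig = ⟨2 | 1⟩
  {2,3}:  v_{2} + v_{3} = v_{5} ; sig = ⟨2 | 1⟩
  {3,5}:  v_{3} + v_{5} = v_{0} ; sig = ⟨2 | 1⟩
  {4,5}:  v_{4} + v_{5} = v_{2} ; sig = ⟨2 | 1⟩
  {0,2}:  v_{0} + v_{2} = 2·v_{5} ; sig = ⟨2 | 2⟩

Hence PRS(X_Σ) =
    ⟨2 | 0⟩
    ⟨2 | 0⟩
    ⟨2 | 1⟩
    ⟨2 | 1⟩
    ⟨2 | 1⟩
    ⟨2 | 1⟩
    ⟨2 | 1⟩
    ⟨2 | 1⟩
    ⟨2 | 2⟩


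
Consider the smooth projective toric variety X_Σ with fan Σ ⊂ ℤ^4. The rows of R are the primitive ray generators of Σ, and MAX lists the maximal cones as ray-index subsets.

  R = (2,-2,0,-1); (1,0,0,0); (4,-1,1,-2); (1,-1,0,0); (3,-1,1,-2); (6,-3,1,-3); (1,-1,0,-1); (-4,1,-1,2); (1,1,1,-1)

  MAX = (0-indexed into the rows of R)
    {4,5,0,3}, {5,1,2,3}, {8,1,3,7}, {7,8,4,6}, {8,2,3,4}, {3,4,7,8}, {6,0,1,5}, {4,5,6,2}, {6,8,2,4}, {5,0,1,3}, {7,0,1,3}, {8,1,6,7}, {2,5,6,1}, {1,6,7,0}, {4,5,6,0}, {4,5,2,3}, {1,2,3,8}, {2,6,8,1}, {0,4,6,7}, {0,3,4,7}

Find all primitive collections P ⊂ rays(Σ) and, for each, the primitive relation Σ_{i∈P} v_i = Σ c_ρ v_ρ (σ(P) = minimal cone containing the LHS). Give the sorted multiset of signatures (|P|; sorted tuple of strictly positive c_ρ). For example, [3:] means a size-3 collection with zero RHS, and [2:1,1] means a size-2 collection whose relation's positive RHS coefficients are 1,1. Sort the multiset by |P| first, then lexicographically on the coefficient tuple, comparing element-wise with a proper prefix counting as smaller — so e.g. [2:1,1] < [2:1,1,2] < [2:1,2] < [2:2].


The 7 primitive collections of Σ (r=9, n=4):

  {2,7}:  v_{2} + v_{7} = 0 ; sig = [2:]
  {0,2}:  v_{0} + v_{2} = v_{5} ; sig = [2:1]
  {0,8}:  v_{0} + v_{8} = v_{4} ; sig = [2:1]
  {1,4}:  v_{1} + v_{4} = v_{2} ; sig = [2:1]
  {3,6}:  v_{3} + v_{6} = v_{0} ; sig = [2:1]
  {5,7}:  v_{5} + v_{7} = v_{0} ; sig = [2:1]
  {5,8}:  v_{5} + v_{8} = v_{2} + v_{4} ; sig = [2:1,1]

Hence PRS(X_Σ) =
{ [2:],  [2:1] ×5,  [2:1,1] }


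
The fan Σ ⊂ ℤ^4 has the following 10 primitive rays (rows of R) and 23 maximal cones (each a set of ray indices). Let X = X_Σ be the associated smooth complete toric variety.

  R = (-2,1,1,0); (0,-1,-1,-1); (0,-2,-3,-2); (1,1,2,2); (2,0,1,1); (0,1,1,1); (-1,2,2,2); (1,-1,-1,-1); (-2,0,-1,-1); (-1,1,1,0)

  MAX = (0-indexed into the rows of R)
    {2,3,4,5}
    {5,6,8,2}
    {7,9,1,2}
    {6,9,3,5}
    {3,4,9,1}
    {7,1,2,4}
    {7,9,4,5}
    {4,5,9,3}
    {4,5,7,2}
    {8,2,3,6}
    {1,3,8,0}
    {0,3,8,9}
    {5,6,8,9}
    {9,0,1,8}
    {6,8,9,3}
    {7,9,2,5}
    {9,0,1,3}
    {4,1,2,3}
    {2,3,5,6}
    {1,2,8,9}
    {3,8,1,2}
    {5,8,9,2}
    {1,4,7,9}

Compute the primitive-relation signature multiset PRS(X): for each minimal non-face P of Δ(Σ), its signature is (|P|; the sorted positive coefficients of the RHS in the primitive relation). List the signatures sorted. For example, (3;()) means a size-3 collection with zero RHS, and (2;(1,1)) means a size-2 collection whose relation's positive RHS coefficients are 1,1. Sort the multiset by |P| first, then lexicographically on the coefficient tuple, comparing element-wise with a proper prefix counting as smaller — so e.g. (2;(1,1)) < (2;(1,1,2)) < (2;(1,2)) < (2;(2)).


Σ has 17 primitive collections:

  • {1,5}:  v_{1} + v_{5} = 0  →  sig = (2;())
  • {4,8}:  v_{4} + v_{8} = 0  →  sig = (2;())
  • {3,7}:  v_{3} + v_{7} = v_{4}  →  sig = (2;(1))
  • {6,7}:  v_{6} + v_{7} = v_{5}  →  sig = (2;(1))
  • {0,2}:  v_{0} + v_{2} = v_{1} + v_{8}  →  sig = (2;(1,1))
  • {0,7}:  v_{0} + v_{7} = v_{1} + v_{9}  →  sig = (2;(1,1))
  • {1,6}:  v_{1} + v_{6} = v_{3} + v_{8}  →  sig = (2;(1,1))
  • {4,6}:  v_{4} + v_{6} = v_{3} + v_{5}  →  sig = (2;(1,1))
  • {7,8}:  v_{7} + v_{8} = v_{2} + v_{9}  →  sig = (2;(1,1))
  • {0,4}:  v_{0} + v_{4} = v_{1} + v_{3} + v_{9}  →  sig = (2;(1,1,1))
  • {0,5}:  v_{0} + v_{5} = v_{3} + v_{8} + v_{9}  →  sig = (2;(1,1,1))
  • {0,6}:  v_{0} + v_{6} = 2·v_{3} + 2·v_{8} + v_{9}  →  sig = (2;(1,2,2))
  • {2,3,9}:  v_{2} + v_{3} + v_{9} = 0  →  sig = (3;())
  • {2,4,9}:  v_{2} + v_{4} + v_{9} = v_{7}  →  sig = (3;(1))
  • {3,5,8}:  v_{3} + v_{5} + v_{8} = v_{6}  →  sig = (3;(1))
  • {2,6,9}:  v_{2} + v_{6} + v_{9} = v_{5} + v_{8}  →  sig = (3;(1,1))
  • {1,3,8,9}:  v_{1} + v_{3} + v_{8} + v_{9} = v_{0}  →  sig = (4;(1))

Sorted signature multiset PRS(X):
    (2;())
    (2;())
    (2;(1))
    (2;(1))
    (2;(1,1))
    (2;(1,1))
    (2;(1,1))
    (2;(1,1))
    (2;(1,1))
    (2;(1,1,1))
    (2;(1,1,1))
    (2;(1,2,2))
    (3;())
    (3;(1))
    (3;(1))
    (3;(1,1))
    (4;(1))


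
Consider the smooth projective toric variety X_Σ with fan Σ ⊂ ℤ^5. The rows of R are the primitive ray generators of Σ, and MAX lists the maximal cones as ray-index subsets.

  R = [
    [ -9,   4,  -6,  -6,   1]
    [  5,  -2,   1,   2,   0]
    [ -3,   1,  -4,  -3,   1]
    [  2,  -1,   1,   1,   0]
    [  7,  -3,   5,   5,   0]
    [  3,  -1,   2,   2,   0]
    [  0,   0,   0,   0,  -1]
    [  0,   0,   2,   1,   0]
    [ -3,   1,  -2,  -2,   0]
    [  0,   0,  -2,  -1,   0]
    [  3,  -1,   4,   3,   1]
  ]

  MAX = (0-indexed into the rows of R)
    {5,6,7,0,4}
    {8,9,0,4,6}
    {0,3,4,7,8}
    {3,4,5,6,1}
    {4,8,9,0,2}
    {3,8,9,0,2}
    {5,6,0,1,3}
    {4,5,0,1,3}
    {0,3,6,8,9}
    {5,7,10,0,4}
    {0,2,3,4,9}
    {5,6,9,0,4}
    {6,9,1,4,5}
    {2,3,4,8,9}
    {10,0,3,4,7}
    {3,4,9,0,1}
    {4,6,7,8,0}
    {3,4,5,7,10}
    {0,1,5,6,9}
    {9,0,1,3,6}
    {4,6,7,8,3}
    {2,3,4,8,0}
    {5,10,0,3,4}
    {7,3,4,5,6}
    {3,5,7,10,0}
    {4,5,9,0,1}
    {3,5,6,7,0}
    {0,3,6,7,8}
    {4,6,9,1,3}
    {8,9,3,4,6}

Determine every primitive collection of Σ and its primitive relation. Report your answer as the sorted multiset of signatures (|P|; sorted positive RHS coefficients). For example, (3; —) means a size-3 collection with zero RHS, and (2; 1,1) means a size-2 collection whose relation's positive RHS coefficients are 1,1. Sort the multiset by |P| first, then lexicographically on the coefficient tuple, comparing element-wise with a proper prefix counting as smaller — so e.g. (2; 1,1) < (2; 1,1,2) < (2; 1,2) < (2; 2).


|primitive collections| = 18. Relations:

  P = {5,8}:  v_{5} + v_{8} = 0  so sig = (2; —)
  P = {7,9}:  v_{7} + v_{9} = 0  so sig = (2; —)
  P = {1,7}:  v_{1} + v_{7} = v_{3} + v_{5}  so sig = (2; 1,1)
  P = {1,8}:  v_{1} + v_{8} = v_{3} + v_{9}  so sig = (2; 1,1)
  P = {2,6}:  v_{2} + v_{6} = v_{8} + v_{9}  so sig = (2; 1,1)
  P = {6,10}:  v_{6} + v_{10} = v_{5} + v_{7}  so sig = (2; 1,1)
  P = {2,5}:  v_{2} + v_{5} = v_{0} + v_{3} + v_{4} + v_{9}  so sig = (2; 1,1,1,1)
  P = {2,7}:  v_{2} + v_{7} = v_{0} + v_{3} + v_{4} + v_{8}  so sig = (2; 1,1,1,1)
  P = {8,10}:  v_{8} + v_{10} = v_{0} + v_{3} + v_{4} + v_{7}  so sig = (2; 1,1,1,1)
  P = {9,10}:  v_{9} + v_{10} = v_{0} + v_{3} + v_{4} + v_{5}  so sig = (2; 1,1,1,1)
  P = {1,2}:  v_{1} + v_{2} = v_{0} + 2·v_{3} + v_{4} + 2·v_{9}  so sig = (2; 1,1,2,2)
  P = {1,10}:  v_{1} + v_{10} = v_{0} + 2·v_{3} + v_{4} + 2·v_{5}  so sig = (2; 1,1,2,2)
  P = {2,10}:  v_{2} + v_{10} = 2·v_{0} + 2·v_{3} + 2·v_{4}  so sig = (2; 2,2,2)
  P = {3,5,9}:  v_{3} + v_{5} + v_{9} = v_{1}  so sig = (3; 1)
  P = {0,3,4,6}:  v_{0} + v_{3} + v_{4} + v_{6} = 0  so sig = (4; —)
  P = {0,1,4,6}:  v_{0} + v_{1} + v_{4} + v_{6} = v_{5} + v_{9}  so sig = (4; 1,1)
  P = {0,3,4,5,7}:  v_{0} + v_{3} + v_{4} + v_{5} + v_{7} = v_{10}  so sig = (5; 1)
  P = {0,3,4,8,9}:  v_{0} + v_{3} + v_{4} + v_{8} + v_{9} = v_{2}  so sig = (5; 1)

so the primitive-relation signature multiset is
    (2; —)
    (2; —)
    (2; 1,1)
    (2; 1,1)
    (2; 1,1)
    (2; 1,1)
    (2; 1,1,1,1)
    (2; 1,1,1,1)
    (2; 1,1,1,1)
    (2; 1,1,1,1)
    (2; 1,1,2,2)
    (2; 1,1,2,2)
    (2; 2,2,2)
    (3; 1)
    (4; —)
    (4; 1,1)
    (5; 1)
    (5; 1)


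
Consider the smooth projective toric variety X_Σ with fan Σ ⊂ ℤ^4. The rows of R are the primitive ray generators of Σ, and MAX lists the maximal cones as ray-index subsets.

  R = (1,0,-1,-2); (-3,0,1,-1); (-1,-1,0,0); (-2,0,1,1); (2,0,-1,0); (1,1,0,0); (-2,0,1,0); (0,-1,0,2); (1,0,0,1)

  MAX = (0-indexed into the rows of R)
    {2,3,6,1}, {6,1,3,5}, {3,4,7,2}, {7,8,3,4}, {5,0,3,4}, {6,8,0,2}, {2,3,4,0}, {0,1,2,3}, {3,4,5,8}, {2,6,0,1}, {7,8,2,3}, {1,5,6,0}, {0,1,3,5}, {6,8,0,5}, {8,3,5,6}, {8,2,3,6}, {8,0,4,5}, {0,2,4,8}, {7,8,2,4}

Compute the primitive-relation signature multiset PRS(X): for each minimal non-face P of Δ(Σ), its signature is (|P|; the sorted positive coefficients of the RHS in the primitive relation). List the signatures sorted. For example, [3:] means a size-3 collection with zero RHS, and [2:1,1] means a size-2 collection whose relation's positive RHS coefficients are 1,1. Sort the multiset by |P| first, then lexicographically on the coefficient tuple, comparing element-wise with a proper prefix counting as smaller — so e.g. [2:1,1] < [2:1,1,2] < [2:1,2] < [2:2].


The 11 primitive collections of Σ (r=9, n=4):

  {2,5}:  v_{2} + v_{5} = 0  ⟹  sig = [2:]
  {4,6}:  v_{4} + v_{6} = 0  ⟹  sig = [2:]
  {1,8}:  v_{1} + v_{8} = v_{6}  ⟹  sig = [2:1]
  {0,7}:  v_{0} + v_{7} = v_{2} + v_{4}  ⟹  sig = [2:1,1]
  {1,4}:  v_{1} + v_{4} = v_{0} + v_{3}  ⟹  sig = [2:1,1]
  {1,7}:  v_{1} + v_{7} = v_{2} + v_{3}  ⟹  sig = [2:1,1]
  {5,7}:  v_{5} + v_{7} = v_{3} + v_{4} + v_{8}  ⟹  sig = [2:1,1,1]
  {6,7}:  v_{6} + v_{7} = v_{2} + v_{3} + v_{8}  ⟹  sig = [2:1,1,1]
  {0,3,8}:  v_{0} + v_{3} + v_{8} = 0  ⟹  sig = [3:]
  {0,3,6}:  v_{0} + v_{3} + v_{6} = v_{1}  ⟹  sig = [3:1]
  {2,3,4,8}:  v_{2} + v_{3} + v_{4} + v_{8} = v_{7}  ⟹  sig = [4:1]

Signatures (|P|; sorted positive RHS coefficients), sorted:
    |P|=2: 8 collections, coeffs (), (), (1), (1,1), (1,1), (1,1), (1,1,1), (1,1,1)
    |P|=3: 2 collections, coeffs (), (1)
    |P|=4: 1 collection, coeffs (1)


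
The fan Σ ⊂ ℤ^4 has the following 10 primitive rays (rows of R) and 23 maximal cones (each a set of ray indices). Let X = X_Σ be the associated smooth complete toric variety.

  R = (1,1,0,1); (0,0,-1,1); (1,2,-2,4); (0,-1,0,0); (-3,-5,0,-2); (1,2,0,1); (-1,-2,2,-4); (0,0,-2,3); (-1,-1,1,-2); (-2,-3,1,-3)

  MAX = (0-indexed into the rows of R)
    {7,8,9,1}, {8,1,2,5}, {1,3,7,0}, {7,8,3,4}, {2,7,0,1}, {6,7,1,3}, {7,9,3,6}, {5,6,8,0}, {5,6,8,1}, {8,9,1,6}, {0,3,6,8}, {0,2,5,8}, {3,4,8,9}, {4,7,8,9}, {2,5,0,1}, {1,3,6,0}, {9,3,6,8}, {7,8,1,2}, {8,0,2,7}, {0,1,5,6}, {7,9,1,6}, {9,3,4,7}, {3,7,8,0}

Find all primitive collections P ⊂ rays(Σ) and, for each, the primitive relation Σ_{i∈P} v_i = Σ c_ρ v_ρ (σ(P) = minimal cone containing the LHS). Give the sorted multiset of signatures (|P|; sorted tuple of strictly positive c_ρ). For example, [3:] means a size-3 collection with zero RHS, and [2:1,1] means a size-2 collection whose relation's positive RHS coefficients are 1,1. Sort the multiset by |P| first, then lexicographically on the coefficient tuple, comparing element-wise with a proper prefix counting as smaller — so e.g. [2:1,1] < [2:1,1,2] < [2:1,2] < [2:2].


Δ(Σ) — 10 vertices, 18 min non-faces:

  P={2,6}:  v_{2} + v_{6} = 0  ⟹  sig = [2:]
  P={3,5}:  v_{3} + v_{5} = v_{0}  ⟹  sig = [2:1]
  P={5,7}:  v_{5} + v_{7} = v_{2}  ⟹  sig = [2:1]
  P={5,9}:  v_{5} + v_{9} = v_{8}  ⟹  sig = [2:1]
  P={0,9}:  v_{0} + v_{9} = v_{3} + v_{8}  ⟹  sig = [2:1,1]
  P={2,3}:  v_{2} + v_{3} = v_{0} + v_{7}  ⟹  sig = [2:1,1]
  P={2,9}:  v_{2} + v_{9} = v_{7} + v_{8}  ⟹  sig = [2:1,1]
  P={1,4}:  v_{1} + v_{4} = v_{6} + 2·v_{7} + v_{9}  ⟹  sig = [2:1,1,2]
  P={4,5}:  v_{4} + v_{5} = v_{3} + v_{7} + 2·v_{8}  ⟹  sig = [2:1,1,2]
  P={4,6}:  v_{4} + v_{6} = v_{3} + 2·v_{9}  ⟹  sig = [2:1,2]
  P={0,4}:  v_{0} + v_{4} = 2·v_{3} + v_{7} + 2·v_{8}  ⟹  sig = [2:1,2,2]
  P={2,4}:  v_{2} + v_{4} = v_{3} + 2·v_{7} + 2·v_{8}  ⟹  sig = [2:1,2,2]
  P={0,1,8}:  v_{0} + v_{1} + v_{8} = 0  ⟹  sig = [3:]
  P={0,6,7}:  v_{0} + v_{6} + v_{7} = v_{3}  ⟹  sig = [3:1]
  P={6,7,8}:  v_{6} + v_{7} + v_{8} = v_{9}  ⟹  sig = [3:1]
  P={1,3,8}:  v_{1} + v_{3} + v_{8} = v_{6} + v_{7}  ⟹  sig = [3:1,1]
  P={1,3,9}:  v_{1} + v_{3} + v_{9} = 2·v_{6} + 2·v_{7}  ⟹  sig = [3:2,2]
  P={3,7,8,9}:  v_{3} + v_{7} + v_{8} + v_{9} = v_{4}  ⟹  sig = [4:1]

Sorted signature multiset PRS(X):
{ [2:],  [2:1] ×3,  [2:1,1] ×3,  [2:1,1,2] ×2,  [2:1,2],  [2:1,2,2] ×2,  [3:],  [3:1] ×2,  [3:1,1],  [3:2,2],  [4:1] }


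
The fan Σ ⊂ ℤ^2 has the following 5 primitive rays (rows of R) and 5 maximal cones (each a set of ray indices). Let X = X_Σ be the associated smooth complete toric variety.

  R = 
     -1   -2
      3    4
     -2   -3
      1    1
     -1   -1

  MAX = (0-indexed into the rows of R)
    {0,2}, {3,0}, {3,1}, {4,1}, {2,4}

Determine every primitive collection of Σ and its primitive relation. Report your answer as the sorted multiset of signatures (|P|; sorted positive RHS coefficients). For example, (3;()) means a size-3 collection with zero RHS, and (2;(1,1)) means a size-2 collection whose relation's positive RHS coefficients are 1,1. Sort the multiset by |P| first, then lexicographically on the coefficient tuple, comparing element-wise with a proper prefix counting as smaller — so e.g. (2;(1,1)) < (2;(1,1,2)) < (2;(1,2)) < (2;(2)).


Σ has 5 primitive collections:

  P = {3,4}:  v_{3} + v_{4} = 0 ; sig = (2;())
  P = {0,4}:  v_{0} + v_{4} = v_{2} ; sig = (2;(1))
  P = {1,2}:  v_{1} + v_{2} = v_{3} ; sig = (2;(1))
  P = {2,3}:  v_{2} + v_{3} = v_{0} ; sig = (2;(1))
  P = {0,1}:  v_{0} + v_{1} = 2·v_{3} ; sig = (2;(2))

so the primitive-relation signature multiset is
    |P|=2: 5 collections, coeffs (), (1), (1), (1), (2)


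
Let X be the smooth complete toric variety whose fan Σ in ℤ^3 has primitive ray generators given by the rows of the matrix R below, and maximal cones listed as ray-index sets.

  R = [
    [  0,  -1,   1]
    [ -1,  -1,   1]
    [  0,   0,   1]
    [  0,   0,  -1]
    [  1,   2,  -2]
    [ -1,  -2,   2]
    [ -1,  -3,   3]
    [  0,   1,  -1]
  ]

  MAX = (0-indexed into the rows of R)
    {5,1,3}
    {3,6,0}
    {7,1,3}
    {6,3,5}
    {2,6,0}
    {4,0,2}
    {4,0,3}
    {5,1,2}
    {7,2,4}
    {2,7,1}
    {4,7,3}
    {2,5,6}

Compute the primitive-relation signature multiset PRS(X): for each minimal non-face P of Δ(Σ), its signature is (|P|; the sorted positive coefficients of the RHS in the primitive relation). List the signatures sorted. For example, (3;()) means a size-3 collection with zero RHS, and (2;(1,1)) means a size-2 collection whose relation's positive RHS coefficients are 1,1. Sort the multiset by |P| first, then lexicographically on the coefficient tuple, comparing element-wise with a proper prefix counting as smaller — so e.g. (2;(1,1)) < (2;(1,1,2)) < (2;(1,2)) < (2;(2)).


10 collections generate NE(X_Σ); each relation:

  P = {0,7}:  v_{0} + v_{7} = 0  ⇒ sig = (2;())
  P = {2,3}:  v_{2} + v_{3} = 0  ⇒ sig = (2;())
  P = {4,5}:  v_{4} + v_{5} = 0  ⇒ sig = (2;())
  P = {0,1}:  v_{0} + v_{1} = v_{5}  ⇒ sig = (2;(1))
  P = {0,5}:  v_{0} + v_{5} = v_{6}  ⇒ sig = (2;(1))
  P = {1,4}:  v_{1} + v_{4} = v_{7}  ⇒ sig = (2;(1))
  P = {4,6}:  v_{4} + v_{6} = v_{0}  ⇒ sig = (2;(1))
  P = {5,7}:  v_{5} + v_{7} = v_{1}  ⇒ sig = (2;(1))
  P = {6,7}:  v_{6} + v_{7} = v_{5}  ⇒ sig = (2;(1))
  P = {1,6}:  v_{1} + v_{6} = 2·v_{5}  ⇒ sig = (2;(2))

Signatures (|P|; sorted positive RHS coefficients), sorted:
    |P|=2: 10 collections, coeffs (), (), (), (1), (1), (1), (1), (1), (1), (2)
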